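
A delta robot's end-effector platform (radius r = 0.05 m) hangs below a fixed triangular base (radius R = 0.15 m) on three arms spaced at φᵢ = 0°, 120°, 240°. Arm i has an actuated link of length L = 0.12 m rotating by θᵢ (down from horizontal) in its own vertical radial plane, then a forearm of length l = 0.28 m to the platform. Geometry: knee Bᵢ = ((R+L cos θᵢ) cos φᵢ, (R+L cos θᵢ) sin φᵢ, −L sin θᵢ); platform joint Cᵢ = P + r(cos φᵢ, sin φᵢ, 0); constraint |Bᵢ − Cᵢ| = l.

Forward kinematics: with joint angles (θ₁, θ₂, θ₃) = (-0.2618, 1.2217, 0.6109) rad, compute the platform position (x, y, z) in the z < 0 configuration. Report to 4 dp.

(0.1098, -0.0631, -0.2203)

arm 1 at φ=0.0°: ρ1 = 0.2159;  centre 1 = (0.2159, 0.0000, 0.0311)
arm 2 at φ=120.0°: ρ2 = 0.1410;  centre 2 = (-0.0705, 0.1221, -0.1128)
centre 3 = (0.1983·cos240.0°, 0.1983·sin240.0°, -0.0688) = (-0.0991, -0.1717, -0.0688)
|centre ₂|²−|centre ₁|² = -0.0150;  |centre ₃|²−|centre ₁|² = -0.0035
linear system: -0.5729x+0.2443y = -0.0150−-0.2876z; -0.6301x+-0.3435y = -0.0035−-0.1998z
Cramer: x(z) = 0.0171-0.4209z;  y(z) = -0.0211+0.1905z
sphere 1 gives Az²+Bz+C=0 with A=1.2134, B=0.0972, C=-0.0375;  B²−4AC=0.1913;  roots -0.2203, 0.1402;  negative root z = -0.2203
x = 0.1098, y = -0.0631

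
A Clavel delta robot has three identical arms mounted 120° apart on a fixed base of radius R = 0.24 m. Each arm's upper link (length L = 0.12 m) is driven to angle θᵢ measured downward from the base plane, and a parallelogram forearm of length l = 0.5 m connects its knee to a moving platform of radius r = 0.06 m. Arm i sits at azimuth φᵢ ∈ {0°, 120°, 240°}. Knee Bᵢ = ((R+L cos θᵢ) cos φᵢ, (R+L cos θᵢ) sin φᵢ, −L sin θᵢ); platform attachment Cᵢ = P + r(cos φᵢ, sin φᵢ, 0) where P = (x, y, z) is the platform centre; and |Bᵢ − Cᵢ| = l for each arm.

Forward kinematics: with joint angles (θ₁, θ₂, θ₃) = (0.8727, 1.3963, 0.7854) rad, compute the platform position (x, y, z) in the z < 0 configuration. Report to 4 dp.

arm 1 at φ=0.0°: e+L cos θ1 = 0.2571;  centre 1 = (0.2571, 0.0000, -0.0919)
φ2=120.0°: virtual centre (-0.1004, 0.1739, -0.1182), radius l
arm 3 at φ=240.0°: e+L cos θ3 = 0.2649;  centre 3 = (-0.1324, -0.2294, -0.0849)
subtract pairs → two planes through P
plane₁₂: -0.7151x+0.3479y+-0.0525z = -0.0203
det = 0.5991;  x = 0.0139+-0.0320z,  y = -0.0297+0.0852z
into |P−centre ₁|² = l²: 1.0083z² + 0.1944z + -0.1815 = 0;  Δ = 0.7698;  z = -0.5315 or 0.3387 → z<0 root = -0.5315
x = 0.0309, y = -0.0749

(0.0309, -0.0749, -0.5315)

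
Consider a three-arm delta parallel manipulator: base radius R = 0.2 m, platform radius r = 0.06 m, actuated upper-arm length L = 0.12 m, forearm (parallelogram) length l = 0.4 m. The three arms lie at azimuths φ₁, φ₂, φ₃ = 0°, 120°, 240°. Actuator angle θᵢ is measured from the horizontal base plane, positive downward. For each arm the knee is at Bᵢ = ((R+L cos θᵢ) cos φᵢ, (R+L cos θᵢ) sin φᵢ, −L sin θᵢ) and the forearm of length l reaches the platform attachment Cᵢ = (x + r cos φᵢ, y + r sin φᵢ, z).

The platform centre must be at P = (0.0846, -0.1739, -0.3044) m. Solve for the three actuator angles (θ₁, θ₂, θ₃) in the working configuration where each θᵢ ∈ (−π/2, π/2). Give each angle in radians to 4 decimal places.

arm 1 (φ=0.0°): x'=0.0846, y'=-0.1739
  A cos θ + B sin θ = C:  0.0554·cos θ + -0.3044·sin θ = 0.0818
  √(A²+B²)=0.3094;  θ1 = -1.3908+1.3033 ≈ -0.0875
rotate P by −φ2: (-0.1929, 0.0137, -0.3044)
  A cos θ + B sin θ = C:  0.3329·cos θ + -0.3044·sin θ = -0.2420
  θ2 = atan2(B,A) + arccos(C/0.4511) = 1.3962
φ3=240.0° → target in arm frame (0.1083, 0.1602)
  A cos θ + B sin θ = C:  0.0317·cos θ + -0.3044·sin θ = 0.1094
  γ=atan2(-0.3044,0.0317)=-1.4670;  ψ=arccos(0.3576)=1.2051;  θ3=γ+ψ≈-0.2619

θ₁ = -0.0875, θ₂ = 1.3962, θ₃ = -0.2619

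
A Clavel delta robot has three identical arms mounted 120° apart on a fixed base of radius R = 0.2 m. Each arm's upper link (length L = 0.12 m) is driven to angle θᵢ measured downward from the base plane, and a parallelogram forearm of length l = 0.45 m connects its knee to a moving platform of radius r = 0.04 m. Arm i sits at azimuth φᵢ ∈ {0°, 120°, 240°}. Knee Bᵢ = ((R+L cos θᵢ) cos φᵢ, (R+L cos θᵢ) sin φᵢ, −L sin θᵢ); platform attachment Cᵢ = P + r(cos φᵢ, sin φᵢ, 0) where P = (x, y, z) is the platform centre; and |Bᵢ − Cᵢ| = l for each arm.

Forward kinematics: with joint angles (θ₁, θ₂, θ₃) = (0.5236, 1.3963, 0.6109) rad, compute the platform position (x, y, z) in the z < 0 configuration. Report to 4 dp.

(0.0685, -0.0984, -0.4532)

centre 1 = (0.2639·cos0.0°, 0.2639·sin0.0°, -0.0600) = (0.2639, 0.0000, -0.0600)
φ2=120.0°: virtual centre (-0.0904, 0.1566, -0.1182), radius l
φ3=240.0°: virtual centre (-0.1291, -0.2237, -0.0688), radius l
eliminate P² terms by subtracting sphere 1 from 2 and 3
linear system: -0.7087x+0.3132y = -0.0266−-0.1164z; -0.7861x+-0.4474y = -0.0018−-0.0177z
Cramer: x(z) = 0.0221-0.1022z;  y(z) = -0.0348+0.1402z
sphere 1 gives Az²+Bz+C=0 with A=1.0301, B=0.1597, C=-0.1392;  B²−4AC=0.5991;  roots -0.4532, 0.2982;  negative root z = -0.4532
x = 0.0685, y = -0.0984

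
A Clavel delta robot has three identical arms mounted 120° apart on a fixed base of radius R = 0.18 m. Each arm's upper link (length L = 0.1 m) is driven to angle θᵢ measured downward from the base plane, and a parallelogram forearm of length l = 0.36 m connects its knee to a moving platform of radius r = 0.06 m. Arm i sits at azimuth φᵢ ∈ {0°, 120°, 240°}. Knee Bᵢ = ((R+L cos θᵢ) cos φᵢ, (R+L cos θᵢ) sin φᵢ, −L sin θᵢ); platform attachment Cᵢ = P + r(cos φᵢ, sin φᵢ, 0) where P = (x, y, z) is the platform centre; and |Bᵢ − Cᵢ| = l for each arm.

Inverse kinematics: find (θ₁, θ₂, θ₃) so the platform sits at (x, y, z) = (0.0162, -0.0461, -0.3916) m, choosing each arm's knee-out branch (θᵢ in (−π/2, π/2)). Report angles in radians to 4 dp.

arm 1 (φ=0.0°): x'=0.0162, y'=-0.0461
  e−x'=0.1038;  (l²−L²−(e−x')²−y'²−z²)/2L = -0.2333
  θ1 = atan2(B,A) + arccos(C/0.4051) = 0.8726
φ2=120.0° → target in arm frame (-0.0480, 0.0090)
  A cos θ + B sin θ = C:  0.1680·cos θ + -0.3916·sin θ = -0.3103
  γ=atan2(-0.3916,0.1680)=-1.1655;  ψ=arccos(-0.7282)=2.3865;  θ2=γ+ψ≈1.2211
arm 3 (φ=240.0°): x'=0.0318, y'=0.0371
  e−x'=0.0882;  (l²−L²−(e−x')²−y'²−z²)/2L = -0.2145
  γ=atan2(-0.3916,0.0882)=-1.3493;  ψ=arccos(-0.5344)=2.1346;  θ3=γ+ψ≈0.7852

θ₁ = 0.8726, θ₂ = 1.2211, θ₃ = 0.7852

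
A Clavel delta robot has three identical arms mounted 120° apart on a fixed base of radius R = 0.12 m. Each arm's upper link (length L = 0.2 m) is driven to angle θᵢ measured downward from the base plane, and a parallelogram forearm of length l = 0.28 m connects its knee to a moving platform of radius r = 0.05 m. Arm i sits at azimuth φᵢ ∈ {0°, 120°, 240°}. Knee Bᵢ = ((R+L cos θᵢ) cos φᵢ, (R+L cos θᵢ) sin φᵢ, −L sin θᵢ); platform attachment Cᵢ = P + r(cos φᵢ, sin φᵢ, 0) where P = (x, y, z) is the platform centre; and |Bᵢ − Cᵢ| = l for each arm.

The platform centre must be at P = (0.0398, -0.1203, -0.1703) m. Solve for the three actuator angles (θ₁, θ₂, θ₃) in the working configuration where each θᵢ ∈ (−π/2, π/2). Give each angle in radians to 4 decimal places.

arm 1 (φ=0.0°): x'=0.0398, y'=-0.1203
  A=0.0302, B=-0.1703, C=(l²−L²−A²−y'²−z²)/(2L)=-0.0150
  θ1 = atan2(B,A) + arccos(C/0.1730) = 0.2621
arm 2 (φ=120.0°): x'=-0.1241, y'=0.0257
  A=0.1941, B=-0.1703, C=(l²−L²−A²−y'²−z²)/(2L)=-0.0723
  γ=atan2(-0.1703,0.1941)=-0.7202;  ψ=arccos(-0.2801)=1.8547;  θ2=γ+ψ≈1.1345
rotate P by −φ3: (0.0843, 0.0946, -0.1703)
  A cos θ + B sin θ = C:  -0.0143·cos θ + -0.1703·sin θ = 0.0006
  γ=atan2(-0.1703,-0.0143)=-1.6545;  ψ=arccos(0.0035)=1.5673;  θ3=γ+ψ≈-0.0872

θ₁ = 0.2621, θ₂ = 1.1345, θ₃ = -0.0872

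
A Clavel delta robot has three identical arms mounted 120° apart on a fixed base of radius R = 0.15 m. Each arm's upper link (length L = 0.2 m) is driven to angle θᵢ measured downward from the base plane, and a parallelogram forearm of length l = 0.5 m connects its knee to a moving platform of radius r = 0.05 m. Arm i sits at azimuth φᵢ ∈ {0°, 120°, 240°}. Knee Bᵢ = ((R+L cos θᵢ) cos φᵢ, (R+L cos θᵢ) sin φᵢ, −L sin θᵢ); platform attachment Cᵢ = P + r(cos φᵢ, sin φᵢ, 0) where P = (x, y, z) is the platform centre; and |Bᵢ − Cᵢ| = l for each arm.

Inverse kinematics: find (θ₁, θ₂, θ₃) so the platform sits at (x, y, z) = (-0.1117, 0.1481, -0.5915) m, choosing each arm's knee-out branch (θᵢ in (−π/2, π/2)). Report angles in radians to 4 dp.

arm 1 (φ=0.0°): x'=-0.1117, y'=0.1481
  e−x'=0.2117;  (l²−L²−(e−x')²−y'²−z²)/2L = -0.5166
  √(A²+B²)=0.6282;  θ1 = -1.2271+2.5361 ≈ 1.3090
φ2=120.0° → target in arm frame (0.1841, 0.0227)
  A=-0.0841, B=-0.5915, C=(l²−L²−A²−y'²−z²)/(2L)=-0.3687
  γ=atan2(-0.5915,-0.0841)=-1.7120;  ψ=arccos(-0.6170)=2.2358;  θ2=γ+ψ≈0.5237
φ3=240.0° → target in arm frame (-0.0724, -0.1708)
  e−x'=0.1724;  (l²−L²−(e−x')²−y'²−z²)/2L = -0.4969
  √(A²+B²)=0.6161;  θ3 = -1.2872+2.5090 ≈ 1.2219

θ₁ = 1.3090, θ₂ = 0.5237, θ₃ = 1.2219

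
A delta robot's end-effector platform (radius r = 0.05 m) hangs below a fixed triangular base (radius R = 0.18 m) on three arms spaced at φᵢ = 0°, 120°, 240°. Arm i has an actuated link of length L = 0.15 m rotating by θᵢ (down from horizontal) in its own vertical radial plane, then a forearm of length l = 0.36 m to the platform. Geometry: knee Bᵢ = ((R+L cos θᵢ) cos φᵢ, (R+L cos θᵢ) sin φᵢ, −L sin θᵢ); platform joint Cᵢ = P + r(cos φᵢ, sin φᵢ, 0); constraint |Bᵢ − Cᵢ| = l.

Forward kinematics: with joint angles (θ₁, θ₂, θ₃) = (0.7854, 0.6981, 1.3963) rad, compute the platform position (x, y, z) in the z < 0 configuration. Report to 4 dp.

(0.0436, 0.0971, -0.3944)

φ1=0.0°: virtual centre (0.2361, 0.0000, -0.1061), radius l
O2 = (0.2449·cos120.0°, 0.2449·sin120.0°, -0.0964) = (-0.1225, 0.2121, -0.0964)
O3 = (0.1560·cos240.0°, 0.1560·sin240.0°, -0.1477) = (-0.0780, -0.1351, -0.1477)
eliminate P² terms by subtracting sphere 1 from 2 and 3
linear system: -0.7170x+0.4242y = 0.0023−0.0193z; -0.6282x+-0.2703y = -0.0208−-0.0833z
det = 0.4603;  x = 0.0178+-0.0654z,  y = 0.0356+-0.1561z
quadratic in z: (1.0287)z²+(0.2296)z+(-0.0695)=0, √Δ=0.5818 → z ∈ {-0.3944, 0.1712}; z = -0.3944 (taking z<0)
x = 0.0436, y = 0.0971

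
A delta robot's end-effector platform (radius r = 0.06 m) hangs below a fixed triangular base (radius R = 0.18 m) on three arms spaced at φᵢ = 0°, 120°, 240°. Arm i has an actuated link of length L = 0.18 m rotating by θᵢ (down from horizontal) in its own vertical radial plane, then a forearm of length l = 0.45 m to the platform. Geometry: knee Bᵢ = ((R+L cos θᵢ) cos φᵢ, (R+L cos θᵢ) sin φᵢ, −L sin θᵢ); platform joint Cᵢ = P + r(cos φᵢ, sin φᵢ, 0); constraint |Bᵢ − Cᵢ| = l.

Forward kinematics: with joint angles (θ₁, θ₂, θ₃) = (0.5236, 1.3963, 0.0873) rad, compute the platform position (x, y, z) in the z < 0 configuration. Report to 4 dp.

arm 1 at φ=0.0°: e+L cos θ1 = 0.2759;  centre 1 = (0.2759, 0.0000, -0.0900)
φ2=120.0°: virtual centre (-0.0756, 0.1310, -0.1773), radius l
centre 3 = (0.2993·cos240.0°, 0.2993·sin240.0°, -0.0157) = (-0.1497, -0.2592, -0.0157)
subtract pairs → two planes through P
linear system: -0.7030x+0.2620y = -0.0299−-0.1745z; -0.8511x+-0.5184y = 0.0056−0.1486z
Cramer: x(z) = 0.0239-0.0878z;  y(z) = -0.0501+0.4307z
quadratic in z: (1.1932)z²+(0.1811)z+(-0.1284)=0, √Δ=0.8035 → z ∈ {-0.4126, 0.2608}; z = -0.4126 (taking z<0)
x = 0.0601, y = -0.2278

(0.0601, -0.2278, -0.4126)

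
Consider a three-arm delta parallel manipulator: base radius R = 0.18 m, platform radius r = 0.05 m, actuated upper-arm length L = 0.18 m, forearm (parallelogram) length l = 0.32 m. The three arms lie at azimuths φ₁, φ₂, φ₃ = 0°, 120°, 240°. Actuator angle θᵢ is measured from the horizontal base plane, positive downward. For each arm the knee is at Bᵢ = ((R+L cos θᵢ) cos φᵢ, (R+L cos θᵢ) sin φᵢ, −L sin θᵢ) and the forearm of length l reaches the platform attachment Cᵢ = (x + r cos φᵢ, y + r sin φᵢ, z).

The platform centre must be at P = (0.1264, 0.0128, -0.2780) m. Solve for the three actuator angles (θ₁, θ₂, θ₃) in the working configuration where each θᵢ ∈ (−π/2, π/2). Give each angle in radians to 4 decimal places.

θ₁ = 0.0876, θ₂ = 1.0470, θ₃ = 1.1346

φ1=0.0° → target in arm frame (0.1264, 0.0128)
  A=0.0036, B=-0.2780, C=(l²−L²−A²−y'²−z²)/(2L)=-0.0207
  θ1 = atan2(B,A) + arccos(C/0.2780) = 0.0876
rotate P by −φ2: (-0.0521, -0.1159, -0.2780)
  A cos θ + B sin θ = C:  0.1821·cos θ + -0.2780·sin θ = -0.1497
  √(A²+B²)=0.3323;  θ2 = -0.9909+2.0379 ≈ 1.0470
arm 3 (φ=240.0°): x'=-0.0743, y'=0.1031
  e−x'=0.2043;  (l²−L²−(e−x')²−y'²−z²)/2L = -0.1657
  √(A²+B²)=0.3450;  θ3 = -0.9371+2.0717 ≈ 1.1346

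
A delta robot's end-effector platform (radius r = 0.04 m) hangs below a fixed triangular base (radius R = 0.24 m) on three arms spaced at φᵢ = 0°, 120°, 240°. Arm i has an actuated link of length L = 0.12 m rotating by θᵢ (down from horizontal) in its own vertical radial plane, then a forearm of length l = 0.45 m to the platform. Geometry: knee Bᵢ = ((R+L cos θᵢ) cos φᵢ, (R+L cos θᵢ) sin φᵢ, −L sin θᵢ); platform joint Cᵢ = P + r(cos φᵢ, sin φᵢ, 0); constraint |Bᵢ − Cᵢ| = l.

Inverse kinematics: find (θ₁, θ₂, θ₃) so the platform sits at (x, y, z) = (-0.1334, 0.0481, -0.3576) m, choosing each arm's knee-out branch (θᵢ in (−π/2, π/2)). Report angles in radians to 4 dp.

φ1=0.0° → target in arm frame (-0.1334, 0.0481)
  A cos θ + B sin θ = C:  0.3334·cos θ + -0.3576·sin θ = -0.2219
  √(A²+B²)=0.4889;  θ1 = -0.8204+2.0418 ≈ 1.2214
φ2=120.0° → target in arm frame (0.1084, 0.0915)
  A cos θ + B sin θ = C:  0.0916·cos θ + -0.3576·sin θ = 0.1811
  θ2 = atan2(B,A) + arccos(C/0.3692) = -0.2618
rotate P by −φ3: (0.0250, -0.1396, -0.3576)
  e−x'=0.1750;  (l²−L²−(e−x')²−y'²−z²)/2L = 0.0422
  θ3 = atan2(B,A) + arccos(C/0.3981) = 0.3488

θ₁ = 1.2214, θ₂ = -0.2618, θ₃ = 0.3488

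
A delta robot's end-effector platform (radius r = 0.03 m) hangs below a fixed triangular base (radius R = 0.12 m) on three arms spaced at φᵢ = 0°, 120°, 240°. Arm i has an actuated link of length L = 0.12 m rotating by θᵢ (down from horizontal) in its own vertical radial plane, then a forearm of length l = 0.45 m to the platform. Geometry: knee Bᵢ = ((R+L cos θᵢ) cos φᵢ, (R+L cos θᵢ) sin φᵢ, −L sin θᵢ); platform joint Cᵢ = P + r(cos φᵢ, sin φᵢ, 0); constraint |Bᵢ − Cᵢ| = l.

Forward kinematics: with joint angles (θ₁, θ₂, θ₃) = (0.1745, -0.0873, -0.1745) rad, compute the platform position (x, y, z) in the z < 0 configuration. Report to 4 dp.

(-0.0460, -0.0110, -0.3920)

S1 = (0.2082·cos0.0°, 0.2082·sin0.0°, -0.0208) = (0.2082, 0.0000, -0.0208)
φ2=120.0°: virtual centre (-0.1048, 0.1815, 0.0105), radius l
S3 = (0.2082·cos240.0°, 0.2082·sin240.0°, 0.0208) = (-0.1041, -0.1803, 0.0208)
|S₂|²−|S₁|² = 0.0002;  |S₃|²−|S₁|² = 0.0000
plane₁₂: -0.6259x+0.3629y+0.0626z = 0.0002
det = 0.4524;  x = -0.0002+0.1168z,  y = 0.0003+0.0289z
into |P−S₁|² = l²: 1.0145z² + -0.0070z + -0.1586 = 0;  Δ = 0.6438;  z = -0.3920 or 0.3989 → z<0 root = -0.3920
x = -0.0460, y = -0.0110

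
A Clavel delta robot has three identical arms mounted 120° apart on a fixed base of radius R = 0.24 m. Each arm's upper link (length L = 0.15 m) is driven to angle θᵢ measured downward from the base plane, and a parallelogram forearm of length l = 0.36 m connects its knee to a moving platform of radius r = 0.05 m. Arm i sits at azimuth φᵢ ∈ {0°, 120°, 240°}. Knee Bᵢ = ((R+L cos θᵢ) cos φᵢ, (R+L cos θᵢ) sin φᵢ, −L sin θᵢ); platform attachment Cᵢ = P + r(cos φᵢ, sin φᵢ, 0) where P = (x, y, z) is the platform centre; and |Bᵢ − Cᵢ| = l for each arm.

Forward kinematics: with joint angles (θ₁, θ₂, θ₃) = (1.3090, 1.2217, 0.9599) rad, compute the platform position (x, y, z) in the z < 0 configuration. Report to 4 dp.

(-0.0289, -0.0295, -0.3945)

φ1=0.0°: virtual centre (0.2288, 0.0000, -0.1449), radius l
S2 = (0.2413·cos120.0°, 0.2413·sin120.0°, -0.1410) = (-0.1207, 0.2090, -0.1410)
S3 = (0.2760·cos240.0°, 0.2760·sin240.0°, -0.1229) = (-0.1380, -0.2391, -0.1229)
subtract pairs → two planes through P
linear system: -0.6990x+0.4180y = 0.0047−0.0079z; -0.7337x+-0.4781y = 0.0179−0.0440z
det = 0.6408;  x = -0.0152+0.0346z,  y = -0.0141+0.0390z
quadratic in z: (1.0027)z²+(0.2718)z+(-0.0488)=0, √Δ=0.5194 → z ∈ {-0.3945, 0.1235}; z = -0.3945 (taking z<0)
x = -0.0289, y = -0.0295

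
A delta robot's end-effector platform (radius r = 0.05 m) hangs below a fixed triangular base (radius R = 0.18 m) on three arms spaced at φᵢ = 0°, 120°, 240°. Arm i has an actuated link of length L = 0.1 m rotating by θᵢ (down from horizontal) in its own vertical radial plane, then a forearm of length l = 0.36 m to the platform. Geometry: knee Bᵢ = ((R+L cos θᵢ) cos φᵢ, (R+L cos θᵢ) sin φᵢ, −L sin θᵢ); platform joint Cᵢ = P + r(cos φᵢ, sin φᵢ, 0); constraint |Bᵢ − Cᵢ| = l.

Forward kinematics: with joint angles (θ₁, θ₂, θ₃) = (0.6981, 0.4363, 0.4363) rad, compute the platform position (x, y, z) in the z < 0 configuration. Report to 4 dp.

(-0.0291, 0.0000, -0.3364)

φ1=0.0°: virtual centre (0.2066, 0.0000, -0.0643), radius l
φ2=120.0°: virtual centre (-0.1103, 0.1911, -0.0423), radius l
arm 3 at φ=240.0°: ρ3 = 0.2206;  S3 = (-0.1103, -0.1911, -0.0423)
eliminate P² terms by subtracting sphere 1 from 2 and 3
linear system: -0.6338x+0.3821y = 0.0036−0.0440z; -0.6338x+-0.3821y = 0.0036−0.0440z
Cramer: x(z) = -0.0058+0.0695z;  y(z) = 0.0000-0.0000z
sphere 1 gives Az²+Bz+C=0 with A=1.0048, B=0.0990, C=-0.0804;  B²−4AC=0.3328;  roots -0.3364, 0.2378;  negative root z = -0.3364
x = -0.0291, y = 0.0000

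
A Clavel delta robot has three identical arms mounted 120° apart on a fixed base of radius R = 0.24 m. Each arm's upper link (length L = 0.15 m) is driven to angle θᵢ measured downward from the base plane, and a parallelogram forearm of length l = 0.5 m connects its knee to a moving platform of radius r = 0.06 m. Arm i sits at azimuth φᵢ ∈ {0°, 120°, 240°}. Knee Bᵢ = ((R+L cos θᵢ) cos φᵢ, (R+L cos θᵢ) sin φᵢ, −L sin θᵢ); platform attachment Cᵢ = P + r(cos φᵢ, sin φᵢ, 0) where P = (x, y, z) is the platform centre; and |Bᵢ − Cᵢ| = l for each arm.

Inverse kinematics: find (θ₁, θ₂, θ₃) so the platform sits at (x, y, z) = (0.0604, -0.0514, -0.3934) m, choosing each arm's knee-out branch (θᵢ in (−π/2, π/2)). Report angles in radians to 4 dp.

θ₁ = -0.1742, θ₂ = 0.5237, θ₃ = 0.0875

φ1=0.0° → target in arm frame (0.0604, -0.0514)
  A cos θ + B sin θ = C:  0.1196·cos θ + -0.3934·sin θ = 0.1860
  √(A²+B²)=0.4112;  θ1 = -1.2757+1.1015 ≈ -0.1742
φ2=120.0° → target in arm frame (-0.0747, -0.0266)
  e−x'=0.2547;  (l²−L²−(e−x')²−y'²−z²)/2L = 0.0238
  γ=atan2(-0.3934,0.2547)=-0.9962;  ψ=arccos(0.0508)=1.5199;  θ2=γ+ψ≈0.5237
arm 3 (φ=240.0°): x'=0.0143, y'=0.0780
  A cos θ + B sin θ = C:  0.1657·cos θ + -0.3934·sin θ = 0.1307
  θ3 = atan2(B,A) + arccos(C/0.4269) = 0.0875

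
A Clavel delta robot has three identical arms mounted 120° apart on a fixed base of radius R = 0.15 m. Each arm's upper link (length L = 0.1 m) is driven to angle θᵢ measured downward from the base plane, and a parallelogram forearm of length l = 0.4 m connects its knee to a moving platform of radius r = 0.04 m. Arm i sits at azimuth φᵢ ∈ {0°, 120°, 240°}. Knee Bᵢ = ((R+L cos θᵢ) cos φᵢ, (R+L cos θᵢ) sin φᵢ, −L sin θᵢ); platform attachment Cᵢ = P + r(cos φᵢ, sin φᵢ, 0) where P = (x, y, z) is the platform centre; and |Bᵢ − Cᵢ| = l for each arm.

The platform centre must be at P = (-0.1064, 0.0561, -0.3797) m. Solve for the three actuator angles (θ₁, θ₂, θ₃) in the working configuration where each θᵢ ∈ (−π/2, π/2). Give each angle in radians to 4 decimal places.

θ₁ = 1.0475, θ₂ = -0.0001, θ₃ = 0.5237

rotate P by −φ1: (-0.1064, 0.0561, -0.3797)
  e−x'=0.2164;  (l²−L²−(e−x')²−y'²−z²)/2L = -0.2207
  √(A²+B²)=0.4370;  θ1 = -1.0528+2.1003 ≈ 1.0475
arm 2 (φ=120.0°): x'=0.1018, y'=0.0641
  A=0.0082, B=-0.3797, C=(l²−L²−A²−y'²−z²)/(2L)=0.0083
  γ=atan2(-0.3797,0.0082)=-1.5492;  ψ=arccos(0.0218)=1.5490;  θ2=γ+ψ≈-0.0001
arm 3 (φ=240.0°): x'=0.0046, y'=-0.1202
  A=0.1054, B=-0.3797, C=(l²−L²−A²−y'²−z²)/(2L)=-0.0986
  γ=atan2(-0.3797,0.1054)=-1.3001;  ψ=arccos(-0.2503)=1.8238;  θ3=γ+ψ≈0.5237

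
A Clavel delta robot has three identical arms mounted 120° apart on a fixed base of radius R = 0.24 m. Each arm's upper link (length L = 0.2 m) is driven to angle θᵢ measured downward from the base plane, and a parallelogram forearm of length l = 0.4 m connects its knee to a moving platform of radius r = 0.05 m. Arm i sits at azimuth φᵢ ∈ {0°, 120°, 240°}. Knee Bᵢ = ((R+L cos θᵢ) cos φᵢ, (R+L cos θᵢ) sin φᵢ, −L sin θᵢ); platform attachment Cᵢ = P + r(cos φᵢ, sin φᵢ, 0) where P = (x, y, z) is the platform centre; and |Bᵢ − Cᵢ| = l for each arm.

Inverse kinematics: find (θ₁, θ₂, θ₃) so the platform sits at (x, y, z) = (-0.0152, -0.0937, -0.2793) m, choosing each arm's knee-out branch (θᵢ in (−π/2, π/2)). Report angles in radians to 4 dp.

rotate P by −φ1: (-0.0152, -0.0937, -0.2793)
  e−x'=0.2052;  (l²−L²−(e−x')²−y'²−z²)/2L = -0.0222
  √(A²+B²)=0.3466;  θ1 = -0.9372+1.6350 ≈ 0.6978
arm 2 (φ=120.0°): x'=-0.0735, y'=0.0600
  e−x'=0.2635;  (l²−L²−(e−x')²−y'²−z²)/2L = -0.0777
  θ2 = atan2(B,A) + arccos(C/0.3840) = 0.9600
rotate P by −φ3: (0.0887, 0.0337, -0.2793)
  e−x'=0.1013;  (l²−L²−(e−x')²−y'²−z²)/2L = 0.0765
  θ3 = atan2(B,A) + arccos(C/0.2971) = 0.0873

θ₁ = 0.6978, θ₂ = 0.9600, θ₃ = 0.0873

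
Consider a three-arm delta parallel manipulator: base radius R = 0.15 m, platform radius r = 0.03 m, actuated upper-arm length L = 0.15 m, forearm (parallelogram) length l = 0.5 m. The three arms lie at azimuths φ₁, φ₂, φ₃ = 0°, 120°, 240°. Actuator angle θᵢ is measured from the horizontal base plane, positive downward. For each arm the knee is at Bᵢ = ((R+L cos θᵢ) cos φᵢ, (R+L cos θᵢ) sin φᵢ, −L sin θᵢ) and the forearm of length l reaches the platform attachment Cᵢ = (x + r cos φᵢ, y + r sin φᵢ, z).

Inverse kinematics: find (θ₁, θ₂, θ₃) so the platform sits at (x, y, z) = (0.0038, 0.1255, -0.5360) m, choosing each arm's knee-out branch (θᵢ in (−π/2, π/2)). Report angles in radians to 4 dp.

rotate P by −φ1: (0.0038, 0.1255, -0.5360)
  e−x'=0.1162;  (l²−L²−(e−x')²−y'²−z²)/2L = -0.2968
  γ=atan2(-0.5360,0.1162)=-1.3573;  ψ=arccos(-0.5412)=2.1427;  θ1=γ+ψ≈0.7854
rotate P by −φ2: (0.1068, -0.0660, -0.5360)
  A=0.0132, B=-0.5360, C=(l²−L²−A²−y'²−z²)/(2L)=-0.2144
  θ2 = atan2(B,A) + arccos(C/0.5362) = 0.4361
arm 3 (φ=240.0°): x'=-0.1106, y'=-0.0595
  A cos θ + B sin θ = C:  0.2306·cos θ + -0.5360·sin θ = -0.3883
  √(A²+B²)=0.5835;  θ3 = -1.1645+2.2990 ≈ 1.1345

θ₁ = 0.7854, θ₂ = 0.4361, θ₃ = 1.1345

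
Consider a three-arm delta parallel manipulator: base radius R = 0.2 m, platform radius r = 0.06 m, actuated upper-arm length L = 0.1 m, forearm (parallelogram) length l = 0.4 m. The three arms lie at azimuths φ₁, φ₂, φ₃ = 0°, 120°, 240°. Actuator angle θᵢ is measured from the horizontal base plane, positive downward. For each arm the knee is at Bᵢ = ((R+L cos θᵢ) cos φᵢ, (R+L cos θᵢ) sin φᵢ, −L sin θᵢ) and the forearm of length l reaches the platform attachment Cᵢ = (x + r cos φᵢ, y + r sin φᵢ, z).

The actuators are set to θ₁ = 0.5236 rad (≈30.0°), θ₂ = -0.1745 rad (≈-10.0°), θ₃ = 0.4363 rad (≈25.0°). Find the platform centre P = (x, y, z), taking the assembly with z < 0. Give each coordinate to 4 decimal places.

φ1=0.0°: virtual centre (0.2266, 0.0000, -0.0500), radius l
arm 2 at φ=120.0°: e+L cos θ2 = 0.2385;  S2 = (-0.1192, 0.2065, 0.0174)
arm 3 at φ=240.0°: e+L cos θ3 = 0.2306;  S3 = (-0.1153, -0.1997, -0.0423)
eliminate P² terms by subtracting sphere 1 from 2 and 3
[-0.6917 0.4131 0.1347]·P = 0.0033;  [-0.6838 -0.3995 0.0155]·P = 0.0011
Cramer: x(z) = -0.0032+0.1078z;  y(z) = 0.0027-0.1457z
into |P−S₁|² = l²: 1.0328z² + 0.0497z + -0.1047 = 0;  Δ = 0.4349;  z = -0.3433 or 0.2952 → z<0 root = -0.3433
x = -0.0402, y = 0.0527

(-0.0402, 0.0527, -0.3433)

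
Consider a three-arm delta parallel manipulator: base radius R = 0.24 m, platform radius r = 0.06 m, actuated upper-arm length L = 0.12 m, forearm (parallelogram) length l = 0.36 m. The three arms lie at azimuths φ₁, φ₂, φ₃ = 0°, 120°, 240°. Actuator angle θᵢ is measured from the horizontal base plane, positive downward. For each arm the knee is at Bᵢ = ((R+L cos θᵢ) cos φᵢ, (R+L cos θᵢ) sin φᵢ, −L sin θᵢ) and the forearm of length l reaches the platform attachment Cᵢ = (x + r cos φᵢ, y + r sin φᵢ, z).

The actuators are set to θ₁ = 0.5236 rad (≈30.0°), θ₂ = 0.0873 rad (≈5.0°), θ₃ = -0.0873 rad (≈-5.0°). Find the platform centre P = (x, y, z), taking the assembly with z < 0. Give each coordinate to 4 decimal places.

arm 1 at φ=0.0°: e+L cos θ1 = 0.2839;  centre 1 = (0.2839, 0.0000, -0.0600)
centre 2 = (0.2995·cos120.0°, 0.2995·sin120.0°, -0.0105) = (-0.1498, 0.2594, -0.0105)
φ3=240.0°: virtual centre (-0.1498, -0.2594, 0.0105), radius l
|centre ₂|²−|centre ₁|² = 0.0056;  |centre ₃|²−|centre ₁|² = 0.0056
linear system: -0.8674x+0.5188y = 0.0056−0.0991z; -0.8674x+-0.5188y = 0.0056−0.1409z
Cramer: x(z) = -0.0065+0.1383z;  y(z) = 0.0000+0.0403z
sphere 1 gives Az²+Bz+C=0 with A=1.0208, B=0.0396, C=-0.0417;  B²−4AC=0.1717;  roots -0.2224, 0.1835;  negative root z = -0.2224
x = -0.0372, y = -0.0090

(-0.0372, -0.0090, -0.2224)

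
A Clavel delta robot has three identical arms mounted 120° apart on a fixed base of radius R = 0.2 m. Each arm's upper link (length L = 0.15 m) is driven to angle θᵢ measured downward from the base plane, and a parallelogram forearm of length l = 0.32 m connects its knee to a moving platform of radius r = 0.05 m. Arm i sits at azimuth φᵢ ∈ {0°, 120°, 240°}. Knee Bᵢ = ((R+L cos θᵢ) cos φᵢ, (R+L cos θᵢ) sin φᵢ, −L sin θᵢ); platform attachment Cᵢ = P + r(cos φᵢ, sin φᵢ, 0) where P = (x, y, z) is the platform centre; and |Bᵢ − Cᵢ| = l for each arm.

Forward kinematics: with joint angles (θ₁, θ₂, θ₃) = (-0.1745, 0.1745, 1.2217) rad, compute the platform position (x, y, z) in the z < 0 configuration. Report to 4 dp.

(0.0737, 0.0905, -0.1838)

φ1=0.0°: virtual centre (0.2977, 0.0000, 0.0260), radius l
O2 = (0.2977·cos120.0°, 0.2977·sin120.0°, -0.0260) = (-0.1489, 0.2578, -0.0260)
φ3=240.0°: virtual centre (-0.1007, -0.1743, -0.1410), radius l
|O₂|²−|O₁|² = 0.0000;  |O₃|²−|O₁|² = -0.0289
plane₁₂: -0.8932x+0.5157y+-0.1042z = 0.0000
det = 0.7223;  x = 0.0207+-0.2887z,  y = 0.0358+-0.2981z
into |P−O₁|² = l²: 1.1722z² + 0.0866z + -0.0237 = 0;  Δ = 0.1185;  z = -0.1838 or 0.1099 → z<0 root = -0.1838
x = 0.0737, y = 0.0905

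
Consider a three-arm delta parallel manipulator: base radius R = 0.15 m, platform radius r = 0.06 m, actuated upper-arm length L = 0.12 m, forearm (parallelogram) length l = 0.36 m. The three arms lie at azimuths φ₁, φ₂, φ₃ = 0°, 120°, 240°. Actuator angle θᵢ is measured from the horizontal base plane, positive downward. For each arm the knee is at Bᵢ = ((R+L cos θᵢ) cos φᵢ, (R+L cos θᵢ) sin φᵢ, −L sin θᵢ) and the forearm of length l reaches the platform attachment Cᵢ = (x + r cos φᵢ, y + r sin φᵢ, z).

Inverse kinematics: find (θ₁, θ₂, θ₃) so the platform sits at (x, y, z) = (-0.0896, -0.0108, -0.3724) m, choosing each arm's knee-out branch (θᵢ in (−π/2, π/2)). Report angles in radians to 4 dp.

rotate P by −φ1: (-0.0896, -0.0108, -0.3724)
  A cos θ + B sin θ = C:  0.1796·cos θ + -0.3724·sin θ = -0.2327
  √(A²+B²)=0.4134;  θ1 = -1.1214+2.1687 ≈ 1.0473
rotate P by −φ2: (0.0354, 0.0830, -0.3724)
  A=0.0546, B=-0.3724, C=(l²−L²−A²−y'²−z²)/(2L)=-0.1389
  √(A²+B²)=0.3764;  θ2 = -1.4253+1.9489 ≈ 0.5236
rotate P by −φ3: (0.0542, -0.0722, -0.3724)
  A=0.0358, B=-0.3724, C=(l²−L²−A²−y'²−z²)/(2L)=-0.1249
  θ3 = atan2(B,A) + arccos(C/0.3741) = 0.4364

θ₁ = 1.0473, θ₂ = 0.5236, θ₃ = 0.4364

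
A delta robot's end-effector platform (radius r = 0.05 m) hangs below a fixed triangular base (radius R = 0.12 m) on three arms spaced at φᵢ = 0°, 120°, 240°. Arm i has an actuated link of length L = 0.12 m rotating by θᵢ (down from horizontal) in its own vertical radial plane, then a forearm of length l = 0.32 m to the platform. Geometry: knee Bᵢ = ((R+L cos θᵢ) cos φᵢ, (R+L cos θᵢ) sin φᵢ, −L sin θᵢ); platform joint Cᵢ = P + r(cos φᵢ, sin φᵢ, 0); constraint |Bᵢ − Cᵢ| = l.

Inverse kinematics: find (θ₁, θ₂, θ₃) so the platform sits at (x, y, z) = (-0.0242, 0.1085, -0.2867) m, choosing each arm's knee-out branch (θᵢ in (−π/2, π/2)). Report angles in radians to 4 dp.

arm 1 (φ=0.0°): x'=-0.0242, y'=0.1085
  e−x'=0.0942;  (l²−L²−(e−x')²−y'²−z²)/2L = -0.0618
  θ1 = atan2(B,A) + arccos(C/0.3018) = 0.5239
arm 2 (φ=120.0°): x'=0.1061, y'=-0.0333
  A cos θ + B sin θ = C:  -0.0361·cos θ + -0.2867·sin θ = 0.0141
  √(A²+B²)=0.2890;  θ2 = -1.6959+1.5218 ≈ -0.1741
rotate P by −φ3: (-0.0819, -0.0752, -0.2867)
  e−x'=0.1519;  (l²−L²−(e−x')²−y'²−z²)/2L = -0.0955
  γ=atan2(-0.2867,0.1519)=-1.0837;  ψ=arccos(-0.2943)=1.8695;  θ3=γ+ψ≈0.7858

θ₁ = 0.5239, θ₂ = -0.1741, θ₃ = 0.7858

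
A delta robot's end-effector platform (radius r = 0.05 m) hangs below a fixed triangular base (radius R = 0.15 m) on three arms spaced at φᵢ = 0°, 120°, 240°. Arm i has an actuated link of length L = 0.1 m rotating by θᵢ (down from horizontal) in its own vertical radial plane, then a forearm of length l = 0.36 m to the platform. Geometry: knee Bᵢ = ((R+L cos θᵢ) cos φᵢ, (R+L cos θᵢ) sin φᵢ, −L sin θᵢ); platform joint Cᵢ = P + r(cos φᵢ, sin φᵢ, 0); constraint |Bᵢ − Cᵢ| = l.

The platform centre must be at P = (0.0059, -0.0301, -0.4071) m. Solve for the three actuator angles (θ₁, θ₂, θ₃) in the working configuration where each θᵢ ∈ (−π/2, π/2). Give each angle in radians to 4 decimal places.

rotate P by −φ1: (0.0059, -0.0301, -0.4071)
  A cos θ + B sin θ = C:  0.0941·cos θ + -0.4071·sin θ = -0.2795
  γ=atan2(-0.4071,0.0941)=-1.3436;  ψ=arccos(-0.6688)=2.3034;  θ1=γ+ψ≈0.9598
arm 2 (φ=120.0°): x'=-0.0290, y'=0.0099
  A=0.1290, B=-0.4071, C=(l²−L²−A²−y'²−z²)/(2L)=-0.3144
  √(A²+B²)=0.4271;  θ2 = -1.2639+2.3982 ≈ 1.1343
arm 3 (φ=240.0°): x'=0.0231, y'=0.0202
  A cos θ + B sin θ = C:  0.0769·cos θ + -0.4071·sin θ = -0.2622
  γ=atan2(-0.4071,0.0769)=-1.3841;  ψ=arccos(-0.6330)=2.2562;  θ3=γ+ψ≈0.8720

θ₁ = 0.9598, θ₂ = 1.1343, θ₃ = 0.8720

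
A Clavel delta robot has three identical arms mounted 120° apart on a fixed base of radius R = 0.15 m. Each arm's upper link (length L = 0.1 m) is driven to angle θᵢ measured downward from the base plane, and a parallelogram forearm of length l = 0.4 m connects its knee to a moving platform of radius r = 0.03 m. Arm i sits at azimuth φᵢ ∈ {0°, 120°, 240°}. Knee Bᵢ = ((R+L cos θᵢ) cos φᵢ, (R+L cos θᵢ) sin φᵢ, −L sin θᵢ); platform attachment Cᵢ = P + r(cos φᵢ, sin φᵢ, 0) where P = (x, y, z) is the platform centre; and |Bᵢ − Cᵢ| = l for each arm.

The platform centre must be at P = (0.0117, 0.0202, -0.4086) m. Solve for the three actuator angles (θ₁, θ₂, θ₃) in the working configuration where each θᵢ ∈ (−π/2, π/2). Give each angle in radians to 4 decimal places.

φ1=0.0° → target in arm frame (0.0117, 0.0202)
  A=0.1083, B=-0.4086, C=(l²−L²−A²−y'²−z²)/(2L)=-0.1455
  γ=atan2(-0.4086,0.1083)=-1.3117;  ψ=arccos(-0.3441)=1.9221;  θ1=γ+ψ≈0.6104
φ2=120.0° → target in arm frame (0.0116, -0.0202)
  A=0.1084, B=-0.4086, C=(l²−L²−A²−y'²−z²)/(2L)=-0.1455
  √(A²+B²)=0.4227;  θ2 = -1.3116+1.9222 ≈ 0.6107
arm 3 (φ=240.0°): x'=-0.0233, y'=0.0000
  A cos θ + B sin θ = C:  0.1433·cos θ + -0.4086·sin θ = -0.1875
  γ=atan2(-0.4086,0.1433)=-1.2334;  ψ=arccos(-0.4330)=2.0186;  θ3=γ+ψ≈0.7853

θ₁ = 0.6104, θ₂ = 0.6107, θ₃ = 0.7853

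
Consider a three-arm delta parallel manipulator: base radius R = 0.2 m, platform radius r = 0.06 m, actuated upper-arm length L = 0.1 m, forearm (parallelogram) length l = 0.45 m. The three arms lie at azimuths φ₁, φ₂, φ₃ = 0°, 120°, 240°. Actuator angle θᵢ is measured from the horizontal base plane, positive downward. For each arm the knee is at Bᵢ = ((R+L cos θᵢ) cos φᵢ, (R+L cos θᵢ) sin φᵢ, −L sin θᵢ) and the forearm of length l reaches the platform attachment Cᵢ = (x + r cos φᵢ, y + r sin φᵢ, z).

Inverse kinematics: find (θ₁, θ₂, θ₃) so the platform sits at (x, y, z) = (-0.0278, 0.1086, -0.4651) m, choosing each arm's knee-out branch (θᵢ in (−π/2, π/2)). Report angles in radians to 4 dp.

θ₁ = 1.0471, θ₂ = 0.3487, θ₃ = 1.3086

arm 1 (φ=0.0°): x'=-0.0278, y'=0.1086
  A cos θ + B sin θ = C:  0.1678·cos θ + -0.4651·sin θ = -0.3188
  √(A²+B²)=0.4944;  θ1 = -1.2245+2.2716 ≈ 1.0471
rotate P by −φ2: (0.1080, -0.0302, -0.4651)
  A cos θ + B sin θ = C:  0.0320·cos θ + -0.4651·sin θ = -0.1288
  γ=atan2(-0.4651,0.0320)=-1.5020;  ψ=arccos(-0.2763)=1.8507;  θ2=γ+ψ≈0.3487
φ3=240.0° → target in arm frame (-0.0802, -0.0784)
  A cos θ + B sin θ = C:  0.2202·cos θ + -0.4651·sin θ = -0.3921
  γ=atan2(-0.4651,0.2202)=-1.1287;  ψ=arccos(-0.7621)=2.4373;  θ3=γ+ψ≈1.3086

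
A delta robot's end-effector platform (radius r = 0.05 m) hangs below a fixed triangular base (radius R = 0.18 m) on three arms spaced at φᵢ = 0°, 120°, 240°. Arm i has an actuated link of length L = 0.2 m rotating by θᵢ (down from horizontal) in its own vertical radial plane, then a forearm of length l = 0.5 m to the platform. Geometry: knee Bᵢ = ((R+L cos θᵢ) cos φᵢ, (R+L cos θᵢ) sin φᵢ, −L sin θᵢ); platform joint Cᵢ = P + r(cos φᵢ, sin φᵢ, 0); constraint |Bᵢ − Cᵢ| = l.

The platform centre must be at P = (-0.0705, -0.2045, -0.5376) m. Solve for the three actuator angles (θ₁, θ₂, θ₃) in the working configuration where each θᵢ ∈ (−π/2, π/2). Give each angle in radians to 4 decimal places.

θ₁ = 1.1347, θ₂ = 1.3091, θ₃ = 0.2619

rotate P by −φ1: (-0.0705, -0.2045, -0.5376)
  e−x'=0.2005;  (l²−L²−(e−x')²−y'²−z²)/2L = -0.4026
  θ1 = atan2(B,A) + arccos(C/0.5738) = 1.1347
arm 2 (φ=120.0°): x'=-0.1419, y'=0.1633
  e−x'=0.2719;  (l²−L²−(e−x')²−y'²−z²)/2L = -0.4490
  √(A²+B²)=0.6024;  θ2 = -1.1026+2.4117 ≈ 1.3091
arm 3 (φ=240.0°): x'=0.2124, y'=0.0412
  e−x'=-0.0824;  (l²−L²−(e−x')²−y'²−z²)/2L = -0.2187
  √(A²+B²)=0.5439;  θ3 = -1.7228+1.9847 ≈ 0.2619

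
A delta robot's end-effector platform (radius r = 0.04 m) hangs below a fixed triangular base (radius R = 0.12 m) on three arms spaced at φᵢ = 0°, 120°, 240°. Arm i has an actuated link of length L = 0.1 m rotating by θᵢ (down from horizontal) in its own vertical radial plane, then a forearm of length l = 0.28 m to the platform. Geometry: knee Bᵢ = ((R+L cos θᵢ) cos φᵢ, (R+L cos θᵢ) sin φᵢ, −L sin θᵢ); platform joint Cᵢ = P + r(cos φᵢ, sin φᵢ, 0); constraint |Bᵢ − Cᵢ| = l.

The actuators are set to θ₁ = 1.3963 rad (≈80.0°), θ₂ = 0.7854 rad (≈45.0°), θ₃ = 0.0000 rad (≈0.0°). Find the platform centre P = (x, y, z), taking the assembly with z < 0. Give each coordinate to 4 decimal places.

arm 1 at φ=0.0°: (R−r)+L cos θ1 = 0.0974;  centre 1 = (0.0974, 0.0000, -0.0985)
centre 2 = (0.1507·cos120.0°, 0.1507·sin120.0°, -0.0707) = (-0.0754, 0.1305, -0.0707)
arm 3 at φ=240.0°: (R−r)+L cos θ3 = 0.1800;  centre 3 = (-0.0900, -0.1559, 0.0000)
eliminate P² terms by subtracting sphere 1 from 2 and 3
[-0.3454 0.2610 0.0555]·P = 0.0085;  [-0.3747 -0.3118 0.1970]·P = 0.0132
Cramer: x(z) = -0.0297+0.3344z;  y(z) = -0.0067+0.2298z
quadratic in z: (1.1647)z²+(0.1089)z+(-0.0525)=0, √Δ=0.5064 → z ∈ {-0.2641, 0.1707}; z = -0.2641 (taking z<0)
x = -0.1181, y = -0.0674

(-0.1181, -0.0674, -0.2641)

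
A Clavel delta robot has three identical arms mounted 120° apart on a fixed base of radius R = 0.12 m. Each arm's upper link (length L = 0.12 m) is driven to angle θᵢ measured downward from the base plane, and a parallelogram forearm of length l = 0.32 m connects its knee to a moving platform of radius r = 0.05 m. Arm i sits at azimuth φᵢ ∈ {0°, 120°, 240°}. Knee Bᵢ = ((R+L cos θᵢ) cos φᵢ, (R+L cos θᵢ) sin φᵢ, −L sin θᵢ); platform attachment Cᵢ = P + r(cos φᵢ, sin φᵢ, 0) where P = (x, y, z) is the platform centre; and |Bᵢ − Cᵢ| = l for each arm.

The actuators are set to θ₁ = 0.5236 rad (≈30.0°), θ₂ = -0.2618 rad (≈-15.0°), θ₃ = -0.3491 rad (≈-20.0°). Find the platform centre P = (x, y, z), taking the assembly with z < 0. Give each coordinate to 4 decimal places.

(-0.0898, -0.0073, -0.2411)

O1 = (0.1739·cos0.0°, 0.1739·sin0.0°, -0.0600) = (0.1739, 0.0000, -0.0600)
arm 2 at φ=120.0°: ρ2 = 0.1859;  O2 = (-0.0930, 0.1610, 0.0311)
O3 = (0.1828·cos240.0°, 0.1828·sin240.0°, 0.0410) = (-0.0914, -0.1583, 0.0410)
eliminate P² terms by subtracting sphere 1 from 2 and 3
linear system: -0.5338x+0.3220y = 0.0017−0.1821z; -0.5306x+-0.3166y = 0.0012−0.2021z
det = 0.3398;  x = -0.0027+0.3611z,  y = 0.0007+0.0331z
quadratic in z: (1.1315)z²+(-0.0076)z+(-0.0676)=0, √Δ=0.5532 → z ∈ {-0.2411, 0.2478}; z = -0.2411 (taking z<0)
x = -0.0898, y = -0.0073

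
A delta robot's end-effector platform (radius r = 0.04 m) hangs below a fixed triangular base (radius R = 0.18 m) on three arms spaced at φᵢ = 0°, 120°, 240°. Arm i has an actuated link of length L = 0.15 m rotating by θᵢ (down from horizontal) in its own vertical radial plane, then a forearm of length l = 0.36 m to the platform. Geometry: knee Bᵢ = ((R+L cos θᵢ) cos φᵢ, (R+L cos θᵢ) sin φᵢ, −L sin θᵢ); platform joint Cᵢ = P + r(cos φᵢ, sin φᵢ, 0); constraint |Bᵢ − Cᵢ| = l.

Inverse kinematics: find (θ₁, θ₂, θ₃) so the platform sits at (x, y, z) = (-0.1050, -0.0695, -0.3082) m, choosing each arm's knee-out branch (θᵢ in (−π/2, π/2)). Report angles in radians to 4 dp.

arm 1 (φ=0.0°): x'=-0.1050, y'=-0.0695
  A cos θ + B sin θ = C:  0.2450·cos θ + -0.3082·sin θ = -0.1758
  √(A²+B²)=0.3937;  θ1 = -0.8991+2.0337 ≈ 1.1345
φ2=120.0° → target in arm frame (-0.0077, 0.1257)
  e−x'=0.1477;  (l²−L²−(e−x')²−y'²−z²)/2L = -0.0850
  γ=atan2(-0.3082,0.1477)=-1.1239;  ψ=arccos(-0.2487)=1.8221;  θ2=γ+ψ≈0.6982
arm 3 (φ=240.0°): x'=0.1127, y'=-0.0562
  e−x'=0.0273;  (l²−L²−(e−x')²−y'²−z²)/2L = 0.0274
  θ3 = atan2(B,A) + arccos(C/0.3094) = -0.0002

θ₁ = 1.1345, θ₂ = 0.6982, θ₃ = -0.0002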